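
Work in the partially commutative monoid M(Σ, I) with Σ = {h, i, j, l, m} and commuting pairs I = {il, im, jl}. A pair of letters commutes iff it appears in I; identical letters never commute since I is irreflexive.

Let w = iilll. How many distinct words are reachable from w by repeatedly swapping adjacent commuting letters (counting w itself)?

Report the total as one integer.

10

0(i) covers ∅
1(i) covers 0:i
2(l) covers ∅
3(l) covers 2:l
4(l) covers 3:l
floor of heap: 0:i, 2:l
completions by unplaced set U, small U first (add the entries for U minus each lowest piece of U):
  |U|=1: {1}:1  {4}:1
  |U|=2: {0,1}:1  {1,4}:2  {3,4}:1
  |U|=3: {0,1,4}:3  {1,3,4}:3  {2,3,4}:1
  start at 0(i): 4
  start at 2(l): 6
sum over floor = 10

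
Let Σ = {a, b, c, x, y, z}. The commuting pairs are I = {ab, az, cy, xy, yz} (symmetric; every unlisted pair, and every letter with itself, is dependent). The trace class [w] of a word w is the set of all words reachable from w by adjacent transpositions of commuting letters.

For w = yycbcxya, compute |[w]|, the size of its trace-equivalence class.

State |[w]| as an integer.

0(y) covers ∅
1(y) covers 0:y
2(c) covers ∅
3(b) covers 1:y, 2:c
4(c) covers 3:b
5(x) covers 4:c
6(y) covers 3:b
7(a) covers 5:x, 6:y
floor of heap: 0:y, 2:c
completions by unplaced set U, small U first (add the entries for U minus each lowest piece of U):
  |U|=1: {7}:1
  |U|=2: {5,7}:1  {6,7}:1
  |U|=3: {4,5,7}:1  {5,6,7}:2
  |U|=4: {4,5,6,7}:3
  |U|=5: {3,4,5,6,7}:3
  |U|=6: {1,3,4,5,6,7}:3  {2,3,4,5,6,7}:3
  start at 0(y): 6
  start at 2(c): 3
sum over floor = 9

9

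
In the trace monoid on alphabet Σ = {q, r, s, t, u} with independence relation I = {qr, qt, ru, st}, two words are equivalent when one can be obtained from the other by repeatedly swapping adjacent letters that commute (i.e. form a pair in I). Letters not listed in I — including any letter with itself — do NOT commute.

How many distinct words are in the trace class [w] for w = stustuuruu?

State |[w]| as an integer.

#0=s has no predecessor
#1=t has no predecessor
#2=u depends on [0:s, 1:t]
#3=s depends on [2:u]
#4=t depends on [2:u]
#5=u depends on [3:s, 4:t]
#6=u depends on [5:u]
#7=r depends on [3:s, 4:t]
#8=u depends on [6:u]
#9=u depends on [8:u]
sources: [0:s, 1:t]
N(rest) = Σ N(rest − s) over sources s of rest; N(one piece) = 1:
  size 1 → [7]=1  [9]=1
  size 2 → [7,9]=2  [8,9]=1
  size 3 → [6,8,9]=1  [7,8,9]=3
  size 4 → [5,6,8,9]=1  [6,7,8,9]=4
  size 5 → [5,6,7,8,9]=5
  size 6 → [3,5,6,7,8,9]=5  [4,5,6,7,8,9]=5
  size 7 → [3,4,5,6,7,8,9]=10
  size 8 → [2,3,4,5,6,7,8,9]=10
  first=0(s) contributes 10
  first=1(t) contributes 10
|[w]| = 20

20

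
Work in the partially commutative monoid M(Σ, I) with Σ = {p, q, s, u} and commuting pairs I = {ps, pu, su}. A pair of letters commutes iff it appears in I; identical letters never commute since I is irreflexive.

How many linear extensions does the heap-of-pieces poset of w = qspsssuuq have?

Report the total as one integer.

#0=q has no predecessor
#1=s depends on [0:q]
#2=p depends on [0:q]
#3=s depends on [1:s]
#4=s depends on [3:s]
#5=s depends on [4:s]
#6=u depends on [0:q]
#7=u depends on [6:u]
#8=q depends on [2:p, 5:s, 7:u]
sources: [0:q]
N(rest) = Σ N(rest − s) over sources s of rest; N(one piece) = 1:
  size 1 → [8]=1
  size 2 → [2,8]=1  [5,8]=1  [7,8]=1
  size 3 → [2,5,8]=2  [2,7,8]=2  [4,5,8]=1  [5,7,8]=2  [6,7,8]=1
  size 4 → [2,4,5,8]=3  [2,5,7,8]=6  [2,6,7,8]=3  [3,4,5,8]=1  [4,5,7,8]=3  [5,6,7,8]=3
  size 5 → [1,3,4,5,8]=1  [2,3,4,5,8]=4  [2,4,5,7,8]=12  [2,5,6,7,8]=12  [3,4,5,7,8]=4  [4,5,6,7,8]=6
  size 6 → [1,2,3,4,5,8]=5  [1,3,4,5,7,8]=5  [2,3,4,5,7,8]=20  [2,4,5,6,7,8]=30  [3,4,5,6,7,8]=10
  size 7 → [1,2,3,4,5,7,8]=30  [1,3,4,5,6,7,8]=15  [2,3,4,5,6,7,8]=60
  first=0(q) contributes 105

105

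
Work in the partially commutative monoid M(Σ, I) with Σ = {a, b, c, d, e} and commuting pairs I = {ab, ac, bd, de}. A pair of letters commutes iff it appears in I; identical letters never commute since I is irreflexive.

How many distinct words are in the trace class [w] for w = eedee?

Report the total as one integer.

piece 0:e — minimal
piece 1:e rests on {0:e}
piece 2:d — minimal
piece 3:e rests on {1:e}
piece 4:e rests on {3:e}
minimal pieces: {0:e, 2:d}
ways to finish when only these pieces remain (= sum over removing one remaining piece with nothing left below it):
  1 left: {2}→1  {4}→1
  2 left: {2,4}→2  {3,4}→1
  3 left: {1,3,4}→1  {2,3,4}→3
  placing 0:e first → 4 extensions
  placing 2:d first → 1 extensions
total linear extensions = 5

5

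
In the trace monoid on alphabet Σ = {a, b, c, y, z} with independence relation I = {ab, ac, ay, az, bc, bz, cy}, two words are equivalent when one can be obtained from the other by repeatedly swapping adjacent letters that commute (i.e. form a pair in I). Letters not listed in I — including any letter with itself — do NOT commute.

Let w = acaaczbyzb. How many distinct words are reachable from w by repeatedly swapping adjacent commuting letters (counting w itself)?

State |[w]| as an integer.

960

0(a) covers ∅
1(c) covers ∅
2(a) covers 0:a
3(a) covers 2:a
4(c) covers 1:c
5(z) covers 4:c
6(b) covers ∅
7(y) covers 5:z, 6:b
8(z) covers 7:y
9(b) covers 7:y
floor of heap: 0:a, 1:c, 6:b
completions by unplaced set U, small U first (add the entries for U minus each lowest piece of U):
  |U|=1: {3}:1  {8}:1  {9}:1
  |U|=2: {2,3}:1  {3,8}:2  {3,9}:2  {8,9}:2
  |U|=3: {0,2,3}:1  {2,3,8}:3  {2,3,9}:3  {3,8,9}:6  {7,8,9}:2
  |U|=4: {0,2,3,8}:4  {0,2,3,9}:4  {2,3,8,9}:12  {3,7,8,9}:8  {5,7,8,9}:2  {6,7,8,9}:2
  |U|=5: {0,2,3,8,9}:20  {2,3,7,8,9}:20  {3,5,7,8,9}:10  {3,6,7,8,9}:10  {4,5,7,8,9}:2  {5,6,7,8,9}:4
  |U|=6: {0,2,3,7,8,9}:40  {1,4,5,7,8,9}:2  {2,3,5,7,8,9}:30  {2,3,6,7,8,9}:30  {3,4,5,7,8,9}:12  {3,5,6,7,8,9}:24  {4,5,6,7,8,9}:6
  |U|=7: {0,2,3,5,7,8,9}:70  {0,2,3,6,7,8,9}:70  {1,3,4,5,7,8,9}:14  {1,4,5,6,7,8,9}:8  {2,3,4,5,7,8,9}:42  {2,3,5,6,7,8,9}:84  {3,4,5,6,7,8,9}:42
  |U|=8: {0,2,3,4,5,7,8,9}:112  {0,2,3,5,6,7,8,9}:224  {1,2,3,4,5,7,8,9}:56  {1,3,4,5,6,7,8,9}:64  {2,3,4,5,6,7,8,9}:168
  start at 0(a): 288
  start at 1(c): 504
  start at 6(b): 168
sum over floor = 960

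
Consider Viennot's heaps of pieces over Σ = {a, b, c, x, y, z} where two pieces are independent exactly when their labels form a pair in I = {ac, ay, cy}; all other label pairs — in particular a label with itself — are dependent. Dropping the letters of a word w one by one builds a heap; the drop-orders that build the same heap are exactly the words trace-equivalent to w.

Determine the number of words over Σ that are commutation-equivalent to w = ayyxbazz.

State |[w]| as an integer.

3

#0=a has no predecessor
#1=y has no predecessor
#2=y depends on [1:y]
#3=x depends on [0:a, 2:y]
#4=b depends on [3:x]
#5=a depends on [4:b]
#6=z depends on [5:a]
#7=z depends on [6:z]
sources: [0:a, 1:y]
N(rest) = Σ N(rest − s) over sources s of rest; N(one piece) = 1:
  size 1 → [7]=1
  size 2 → [6,7]=1
  size 3 → [5,6,7]=1
  size 4 → [4,5,6,7]=1
  size 5 → [3,4,5,6,7]=1
  size 6 → [0,3,4,5,6,7]=1  [2,3,4,5,6,7]=1
  first=0(a) contributes 1
  first=1(y) contributes 2
|[w]| = 3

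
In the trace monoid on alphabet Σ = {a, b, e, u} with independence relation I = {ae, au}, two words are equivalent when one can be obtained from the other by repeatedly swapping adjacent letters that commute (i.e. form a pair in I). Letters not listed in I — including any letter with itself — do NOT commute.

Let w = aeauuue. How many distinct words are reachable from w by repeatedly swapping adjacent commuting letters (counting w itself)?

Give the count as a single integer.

#0=a has no predecessor
#1=e has no predecessor
#2=a depends on [0:a]
#3=u depends on [1:e]
#4=u depends on [3:u]
#5=u depends on [4:u]
#6=e depends on [5:u]
sources: [0:a, 1:e]
N(rest) = Σ N(rest − s) over sources s of rest; N(one piece) = 1:
  size 1 → [2]=1  [6]=1
  size 2 → [0,2]=1  [2,6]=2  [5,6]=1
  size 3 → [0,2,6]=3  [2,5,6]=3  [4,5,6]=1
  size 4 → [0,2,5,6]=6  [2,4,5,6]=4  [3,4,5,6]=1
  size 5 → [0,2,4,5,6]=10  [1,3,4,5,6]=1  [2,3,4,5,6]=5
  first=0(a) contributes 6
  first=1(e) contributes 15
|[w]| = 21

21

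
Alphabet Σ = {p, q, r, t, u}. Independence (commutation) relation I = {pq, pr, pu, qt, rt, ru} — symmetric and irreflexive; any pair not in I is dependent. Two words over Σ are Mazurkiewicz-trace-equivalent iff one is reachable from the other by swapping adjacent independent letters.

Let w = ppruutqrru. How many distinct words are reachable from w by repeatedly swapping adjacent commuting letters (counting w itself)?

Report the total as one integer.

453

#0=p has no predecessor
#1=p depends on [0:p]
#2=r has no predecessor
#3=u has no predecessor
#4=u depends on [3:u]
#5=t depends on [1:p, 4:u]
#6=q depends on [2:r, 4:u]
#7=r depends on [6:q]
#8=r depends on [7:r]
#9=u depends on [5:t, 6:q]
sources: [0:p, 2:r, 3:u]
N(rest) = Σ N(rest − s) over sources s of rest; N(one piece) = 1:
  size 1 → [8]=1  [9]=1
  size 2 → [5,9]=1  [7,8]=1  [8,9]=2
  size 3 → [1,5,9]=1  [5,8,9]=3  [7,8,9]=3
  size 4 → [0,1,5,9]=1  [1,5,8,9]=4  [5,7,8,9]=6  [6,7,8,9]=3
  size 5 → [0,1,5,8,9]=5  [1,5,7,8,9]=10  [2,6,7,8,9]=3  [5,6,7,8,9]=9
  size 6 → [0,1,5,7,8,9]=15  [1,5,6,7,8,9]=19  [2,5,6,7,8,9]=12  [4,5,6,7,8,9]=9
  size 7 → [0,1,5,6,7,8,9]=34  [1,2,5,6,7,8,9]=31  [1,4,5,6,7,8,9]=28  [2,4,5,6,7,8,9]=21  [3,4,5,6,7,8,9]=9
  size 8 → [0,1,2,5,6,7,8,9]=65  [0,1,4,5,6,7,8,9]=62  [1,2,4,5,6,7,8,9]=80  [1,3,4,5,6,7,8,9]=37  [2,3,4,5,6,7,8,9]=30
  first=0(p) contributes 147
  first=2(r) contributes 99
  first=3(u) contributes 207
|[w]| = 453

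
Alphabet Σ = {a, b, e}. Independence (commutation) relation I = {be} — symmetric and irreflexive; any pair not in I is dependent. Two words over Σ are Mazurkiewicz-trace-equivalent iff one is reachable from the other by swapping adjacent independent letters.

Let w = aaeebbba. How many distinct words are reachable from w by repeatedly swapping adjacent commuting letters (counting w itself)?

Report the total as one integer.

10

0(a) covers ∅
1(a) covers 0:a
2(e) covers 1:a
3(e) covers 2:e
4(b) covers 1:a
5(b) covers 4:b
6(b) covers 5:b
7(a) covers 3:e, 6:b
floor of heap: 0:a
completions by unplaced set U, small U first (add the entries for U minus each lowest piece of U):
  |U|=1: {7}:1
  |U|=2: {3,7}:1  {6,7}:1
  |U|=3: {2,3,7}:1  {3,6,7}:2  {5,6,7}:1
  |U|=4: {2,3,6,7}:3  {3,5,6,7}:3  {4,5,6,7}:1
  |U|=5: {2,3,5,6,7}:6  {3,4,5,6,7}:4
  |U|=6: {2,3,4,5,6,7}:10
  start at 0(a): 10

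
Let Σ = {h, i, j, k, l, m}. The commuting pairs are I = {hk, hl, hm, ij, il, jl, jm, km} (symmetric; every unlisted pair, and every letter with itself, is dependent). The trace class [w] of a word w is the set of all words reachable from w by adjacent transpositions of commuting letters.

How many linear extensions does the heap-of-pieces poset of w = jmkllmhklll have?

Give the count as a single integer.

58

#0=j has no predecessor
#1=m has no predecessor
#2=k depends on [0:j]
#3=l depends on [1:m, 2:k]
#4=l depends on [3:l]
#5=m depends on [4:l]
#6=h depends on [0:j]
#7=k depends on [4:l]
#8=l depends on [5:m, 7:k]
#9=l depends on [8:l]
#10=l depends on [9:l]
sources: [0:j, 1:m]
N(rest) = Σ N(rest − s) over sources s of rest; N(one piece) = 1:
  size 1 → [6]=1  [10]=1
  size 2 → [6,10]=2  [9,10]=1
  size 3 → [6,9,10]=3  [8,9,10]=1
  size 4 → [5,8,9,10]=1  [6,8,9,10]=4  [7,8,9,10]=1
  size 5 → [5,6,8,9,10]=5  [5,7,8,9,10]=2  [6,7,8,9,10]=5
  size 6 → [4,5,7,8,9,10]=2  [5,6,7,8,9,10]=12
  size 7 → [3,4,5,7,8,9,10]=2  [4,5,6,7,8,9,10]=14
  size 8 → [1,3,4,5,7,8,9,10]=2  [2,3,4,5,7,8,9,10]=2  [3,4,5,6,7,8,9,10]=16
  size 9 → [1,2,3,4,5,7,8,9,10]=4  [1,3,4,5,6,7,8,9,10]=18  [2,3,4,5,6,7,8,9,10]=18
  first=0(j) contributes 40
  first=1(m) contributes 18
|[w]| = 58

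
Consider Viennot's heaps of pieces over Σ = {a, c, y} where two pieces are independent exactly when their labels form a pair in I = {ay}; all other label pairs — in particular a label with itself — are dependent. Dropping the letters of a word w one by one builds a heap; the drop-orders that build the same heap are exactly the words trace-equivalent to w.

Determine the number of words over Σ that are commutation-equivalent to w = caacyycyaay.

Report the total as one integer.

drop 0:c onto floor
drop 1:a onto {0:c}
drop 2:a onto {1:a}
drop 3:c onto {2:a}
drop 4:y onto {3:c}
drop 5:y onto {4:y}
drop 6:c onto {5:y}
drop 7:y onto {6:c}
drop 8:a onto {6:c}
drop 9:a onto {8:a}
drop 10:y onto {7:y}
ground layer = {0:c}
drop-orders for the pieces not yet dropped (sum over which currently-grounded one goes next):
  1 to go: {9} 1  {10} 1
  2 to go: {7,10} 1  {8,9} 1  {9,10} 2
  3 to go: {7,9,10} 3  {8,9,10} 3
  4 to go: {7,8,9,10} 6
  5 to go: {6,7,8,9,10} 6
  6 to go: {5,6,7,8,9,10} 6
  7 to go: {4,5,6,7,8,9,10} 6
  8 to go: {3,4,5,6,7,8,9,10} 6
  9 to go: {2,3,4,5,6,7,8,9,10} 6
  if 0:c drops first: 6 orders

6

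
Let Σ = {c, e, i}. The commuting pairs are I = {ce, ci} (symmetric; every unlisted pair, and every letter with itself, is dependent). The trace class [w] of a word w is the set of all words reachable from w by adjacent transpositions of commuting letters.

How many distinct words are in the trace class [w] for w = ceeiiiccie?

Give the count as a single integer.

120

#0=c has no predecessor
#1=e has no predecessor
#2=e depends on [1:e]
#3=i depends on [2:e]
#4=i depends on [3:i]
#5=i depends on [4:i]
#6=c depends on [0:c]
#7=c depends on [6:c]
#8=i depends on [5:i]
#9=e depends on [8:i]
sources: [0:c, 1:e]
N(rest) = Σ N(rest − s) over sources s of rest; N(one piece) = 1:
  size 1 → [7]=1  [9]=1
  size 2 → [6,7]=1  [7,9]=2  [8,9]=1
  size 3 → [0,6,7]=1  [5,8,9]=1  [6,7,9]=3  [7,8,9]=3
  size 4 → [0,6,7,9]=4  [4,5,8,9]=1  [5,7,8,9]=4  [6,7,8,9]=6
  size 5 → [0,6,7,8,9]=10  [3,4,5,8,9]=1  [4,5,7,8,9]=5  [5,6,7,8,9]=10
  size 6 → [0,5,6,7,8,9]=20  [2,3,4,5,8,9]=1  [3,4,5,7,8,9]=6  [4,5,6,7,8,9]=15
  size 7 → [0,4,5,6,7,8,9]=35  [1,2,3,4,5,8,9]=1  [2,3,4,5,7,8,9]=7  [3,4,5,6,7,8,9]=21
  size 8 → [0,3,4,5,6,7,8,9]=56  [1,2,3,4,5,7,8,9]=8  [2,3,4,5,6,7,8,9]=28
  first=0(c) contributes 36
  first=1(e) contributes 84
|[w]| = 120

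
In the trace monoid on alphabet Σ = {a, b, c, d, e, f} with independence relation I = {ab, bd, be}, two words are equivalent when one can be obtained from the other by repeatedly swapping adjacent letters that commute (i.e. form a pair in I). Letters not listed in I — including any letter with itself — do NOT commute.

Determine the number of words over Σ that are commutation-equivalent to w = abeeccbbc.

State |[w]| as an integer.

#0=a has no predecessor
#1=b has no predecessor
#2=e depends on [0:a]
#3=e depends on [2:e]
#4=c depends on [1:b, 3:e]
#5=c depends on [4:c]
#6=b depends on [5:c]
#7=b depends on [6:b]
#8=c depends on [7:b]
sources: [0:a, 1:b]
N(rest) = Σ N(rest − s) over sources s of rest; N(one piece) = 1:
  size 1 → [8]=1
  size 2 → [7,8]=1
  size 3 → [6,7,8]=1
  size 4 → [5,6,7,8]=1
  size 5 → [4,5,6,7,8]=1
  size 6 → [1,4,5,6,7,8]=1  [3,4,5,6,7,8]=1
  size 7 → [1,3,4,5,6,7,8]=2  [2,3,4,5,6,7,8]=1
  first=0(a) contributes 3
  first=1(b) contributes 1
|[w]| = 4

4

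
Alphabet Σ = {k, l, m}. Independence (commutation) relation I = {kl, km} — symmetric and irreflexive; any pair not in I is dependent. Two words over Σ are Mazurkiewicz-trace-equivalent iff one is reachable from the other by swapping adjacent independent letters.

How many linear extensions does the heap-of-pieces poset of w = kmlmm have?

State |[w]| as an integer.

drop 0:k onto floor
drop 1:m onto floor
drop 2:l onto {1:m}
drop 3:m onto {2:l}
drop 4:m onto {3:m}
ground layer = {0:k, 1:m}
drop-orders for the pieces not yet dropped (sum over which currently-grounded one goes next):
  1 to go: {0} 1  {4} 1
  2 to go: {0,4} 2  {3,4} 1
  3 to go: {0,3,4} 3  {2,3,4} 1
  if 0:k drops first: 1 orders
  if 1:m drops first: 4 orders
heap linearizations: 5

5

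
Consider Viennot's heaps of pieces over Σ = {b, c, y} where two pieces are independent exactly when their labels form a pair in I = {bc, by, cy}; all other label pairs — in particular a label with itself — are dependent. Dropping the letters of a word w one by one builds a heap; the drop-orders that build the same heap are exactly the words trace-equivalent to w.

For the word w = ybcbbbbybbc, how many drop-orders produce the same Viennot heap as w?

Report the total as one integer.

1980

piece 0:y — minimal
piece 1:b — minimal
piece 2:c — minimal
piece 3:b rests on {1:b}
piece 4:b rests on {3:b}
piece 5:b rests on {4:b}
piece 6:b rests on {5:b}
piece 7:y rests on {0:y}
piece 8:b rests on {6:b}
piece 9:b rests on {8:b}
piece 10:c rests on {2:c}
minimal pieces: {0:y, 1:b, 2:c}
ways to finish when only these pieces remain (= sum over removing one remaining piece with nothing left below it):
  1 left: {7}→1  {9}→1  {10}→1
  2 left: {0,7}→1  {2,10}→1  {7,9}→2  {7,10}→2  {8,9}→1  {9,10}→2
  3 left: {0,7,9}→3  {0,7,10}→3  {2,7,10}→3  {2,9,10}→3  {6,8,9}→1  {7,8,9}→3  {7,9,10}→6  {8,9,10}→3
  4 left: {0,2,7,10}→6  {0,7,8,9}→6  {0,7,9,10}→12  {2,7,9,10}→12  {2,8,9,10}→6  {5,6,8,9}→1  {6,7,8,9}→4  {6,8,9,10}→4  {7,8,9,10}→12
  5 left: {0,2,7,9,10}→30  {0,6,7,8,9}→10  {0,7,8,9,10}→30  {2,6,8,9,10}→10  {2,7,8,9,10}→30  {4,5,6,8,9}→1  {5,6,7,8,9}→5  {5,6,8,9,10}→5  {6,7,8,9,10}→20
  6 left: {0,2,7,8,9,10}→90  {0,5,6,7,8,9}→15  {0,6,7,8,9,10}→60  {2,5,6,8,9,10}→15  {2,6,7,8,9,10}→60  {3,4,5,6,8,9}→1  {4,5,6,7,8,9}→6  {4,5,6,8,9,10}→6  {5,6,7,8,9,10}→30
  7 left: {0,2,6,7,8,9,10}→210  {0,4,5,6,7,8,9}→21  {0,5,6,7,8,9,10}→105  {1,3,4,5,6,8,9}→1  {2,4,5,6,8,9,10}→21  {2,5,6,7,8,9,10}→105  {3,4,5,6,7,8,9}→7  {3,4,5,6,8,9,10}→7  {4,5,6,7,8,9,10}→42
  8 left: {0,2,5,6,7,8,9,10}→420  {0,3,4,5,6,7,8,9}→28  {0,4,5,6,7,8,9,10}→168  {1,3,4,5,6,7,8,9}→8  {1,3,4,5,6,8,9,10}→8  {2,3,4,5,6,8,9,10}→28  {2,4,5,6,7,8,9,10}→168  {3,4,5,6,7,8,9,10}→56
  9 left: {0,1,3,4,5,6,7,8,9}→36  {0,2,4,5,6,7,8,9,10}→756  {0,3,4,5,6,7,8,9,10}→252  {1,2,3,4,5,6,8,9,10}→36  {1,3,4,5,6,7,8,9,10}→72  {2,3,4,5,6,7,8,9,10}→252
  placing 0:y first → 360 extensions
  placing 1:b first → 1260 extensions
  placing 2:c first → 360 extensions
total linear extensions = 1980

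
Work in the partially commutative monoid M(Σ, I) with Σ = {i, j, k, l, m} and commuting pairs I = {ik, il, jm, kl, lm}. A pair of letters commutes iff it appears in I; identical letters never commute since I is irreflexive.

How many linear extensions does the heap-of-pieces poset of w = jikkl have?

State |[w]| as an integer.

piece 0:j — minimal
piece 1:i rests on {0:j}
piece 2:k rests on {0:j}
piece 3:k rests on {2:k}
piece 4:l rests on {0:j}
minimal pieces: {0:j}
ways to finish when only these pieces remain (= sum over removing one remaining piece with nothing left below it):
  1 left: {1}→1  {3}→1  {4}→1
  2 left: {1,3}→2  {1,4}→2  {2,3}→1  {3,4}→2
  3 left: {1,2,3}→3  {1,3,4}→6  {2,3,4}→3
  placing 0:j first → 12 extensions

12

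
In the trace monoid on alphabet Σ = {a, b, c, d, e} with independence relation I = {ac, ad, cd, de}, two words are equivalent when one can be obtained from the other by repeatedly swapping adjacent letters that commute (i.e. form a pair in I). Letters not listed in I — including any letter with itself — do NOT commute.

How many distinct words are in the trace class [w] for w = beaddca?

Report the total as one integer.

piece 0:b — minimal
piece 1:e rests on {0:b}
piece 2:a rests on {1:e}
piece 3:d rests on {0:b}
piece 4:d rests on {3:d}
piece 5:c rests on {1:e}
piece 6:a rests on {2:a}
minimal pieces: {0:b}
ways to finish when only these pieces remain (= sum over removing one remaining piece with nothing left below it):
  1 left: {4}→1  {5}→1  {6}→1
  2 left: {2,6}→1  {3,4}→1  {4,5}→2  {4,6}→2  {5,6}→2
  3 left: {2,4,6}→3  {2,5,6}→3  {3,4,5}→3  {3,4,6}→3  {4,5,6}→6
  4 left: {1,2,5,6}→3  {2,3,4,6}→6  {2,4,5,6}→12  {3,4,5,6}→12
  5 left: {1,2,4,5,6}→15  {2,3,4,5,6}→30
  placing 0:b first → 45 extensions

45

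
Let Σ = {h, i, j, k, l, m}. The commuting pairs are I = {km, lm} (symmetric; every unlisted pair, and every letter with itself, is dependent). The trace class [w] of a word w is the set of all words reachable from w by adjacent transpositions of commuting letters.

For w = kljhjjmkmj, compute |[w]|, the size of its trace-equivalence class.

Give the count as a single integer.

piece 0:k — minimal
piece 1:l rests on {0:k}
piece 2:j rests on {1:l}
piece 3:h rests on {2:j}
piece 4:j rests on {3:h}
piece 5:j rests on {4:j}
piece 6:m rests on {5:j}
piece 7:k rests on {5:j}
piece 8:m rests on {6:m}
piece 9:j rests on {7:k, 8:m}
minimal pieces: {0:k}
ways to finish when only these pieces remain (= sum over removing one remaining piece with nothing left below it):
  1 left: {9}→1
  2 left: {7,9}→1  {8,9}→1
  3 left: {6,8,9}→1  {7,8,9}→2
  4 left: {6,7,8,9}→3
  5 left: {5,6,7,8,9}→3
  6 left: {4,5,6,7,8,9}→3
  7 left: {3,4,5,6,7,8,9}→3
  8 left: {2,3,4,5,6,7,8,9}→3
  placing 0:k first → 3 extensions

3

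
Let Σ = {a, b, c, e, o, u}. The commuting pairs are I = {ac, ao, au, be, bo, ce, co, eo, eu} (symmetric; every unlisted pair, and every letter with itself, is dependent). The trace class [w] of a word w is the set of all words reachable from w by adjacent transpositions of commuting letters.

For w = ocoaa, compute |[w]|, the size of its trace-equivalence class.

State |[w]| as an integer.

#0=o has no predecessor
#1=c has no predecessor
#2=o depends on [0:o]
#3=a has no predecessor
#4=a depends on [3:a]
sources: [0:o, 1:c, 3:a]
N(rest) = Σ N(rest − s) over sources s of rest; N(one piece) = 1:
  size 1 → [1]=1  [2]=1  [4]=1
  size 2 → [0,2]=1  [1,2]=2  [1,4]=2  [2,4]=2  [3,4]=1
  size 3 → [0,1,2]=3  [0,2,4]=3  [1,2,4]=6  [1,3,4]=3  [2,3,4]=3
  first=0(o) contributes 12
  first=1(c) contributes 6
  first=3(a) contributes 12
|[w]| = 30

30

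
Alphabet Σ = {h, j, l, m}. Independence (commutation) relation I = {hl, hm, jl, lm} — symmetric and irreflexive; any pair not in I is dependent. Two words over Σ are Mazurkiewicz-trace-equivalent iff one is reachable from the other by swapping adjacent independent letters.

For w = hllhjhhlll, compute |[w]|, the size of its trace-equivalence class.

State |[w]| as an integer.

252

#0=h has no predecessor
#1=l has no predecessor
#2=l depends on [1:l]
#3=h depends on [0:h]
#4=j depends on [3:h]
#5=h depends on [4:j]
#6=h depends on [5:h]
#7=l depends on [2:l]
#8=l depends on [7:l]
#9=l depends on [8:l]
sources: [0:h, 1:l]
N(rest) = Σ N(rest − s) over sources s of rest; N(one piece) = 1:
  size 1 → [6]=1  [9]=1
  size 2 → [5,6]=1  [6,9]=2  [8,9]=1
  size 3 → [4,5,6]=1  [5,6,9]=3  [6,8,9]=3  [7,8,9]=1
  size 4 → [2,7,8,9]=1  [3,4,5,6]=1  [4,5,6,9]=4  [5,6,8,9]=6  [6,7,8,9]=4
  size 5 → [0,3,4,5,6]=1  [1,2,7,8,9]=1  [2,6,7,8,9]=5  [3,4,5,6,9]=5  [4,5,6,8,9]=10  [5,6,7,8,9]=10
  size 6 → [0,3,4,5,6,9]=6  [1,2,6,7,8,9]=6  [2,5,6,7,8,9]=15  [3,4,5,6,8,9]=15  [4,5,6,7,8,9]=20
  size 7 → [0,3,4,5,6,8,9]=21  [1,2,5,6,7,8,9]=21  [2,4,5,6,7,8,9]=35  [3,4,5,6,7,8,9]=35
  size 8 → [0,3,4,5,6,7,8,9]=56  [1,2,4,5,6,7,8,9]=56  [2,3,4,5,6,7,8,9]=70
  first=0(h) contributes 126
  first=1(l) contributes 126
|[w]| = 252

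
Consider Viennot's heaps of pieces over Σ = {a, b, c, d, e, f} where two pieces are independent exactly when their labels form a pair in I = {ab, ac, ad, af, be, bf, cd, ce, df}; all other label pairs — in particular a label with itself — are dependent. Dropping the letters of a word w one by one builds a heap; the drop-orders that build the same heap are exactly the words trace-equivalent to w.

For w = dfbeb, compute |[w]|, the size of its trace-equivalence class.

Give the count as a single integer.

piece 0:d — minimal
piece 1:f — minimal
piece 2:b rests on {0:d}
piece 3:e rests on {0:d, 1:f}
piece 4:b rests on {2:b}
minimal pieces: {0:d, 1:f}
ways to finish when only these pieces remain (= sum over removing one remaining piece with nothing left below it):
  1 left: {3}→1  {4}→1
  2 left: {1,3}→1  {2,4}→1  {3,4}→2
  3 left: {1,3,4}→3  {2,3,4}→3
  placing 0:d first → 6 extensions
  placing 1:f first → 3 extensions
total linear extensions = 9

9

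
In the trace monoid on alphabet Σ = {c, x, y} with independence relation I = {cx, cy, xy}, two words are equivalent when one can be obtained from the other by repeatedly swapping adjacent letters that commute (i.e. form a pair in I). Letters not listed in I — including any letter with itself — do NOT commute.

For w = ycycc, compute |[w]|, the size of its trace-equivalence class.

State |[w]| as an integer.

10

0(y) covers ∅
1(c) covers ∅
2(y) covers 0:y
3(c) covers 1:c
4(c) covers 3:c
floor of heap: 0:y, 1:c
completions by unplaced set U, small U first (add the entries for U minus each lowest piece of U):
  |U|=1: {2}:1  {4}:1
  |U|=2: {0,2}:1  {2,4}:2  {3,4}:1
  |U|=3: {0,2,4}:3  {1,3,4}:1  {2,3,4}:3
  start at 0(y): 4
  start at 1(c): 6
sum over floor = 10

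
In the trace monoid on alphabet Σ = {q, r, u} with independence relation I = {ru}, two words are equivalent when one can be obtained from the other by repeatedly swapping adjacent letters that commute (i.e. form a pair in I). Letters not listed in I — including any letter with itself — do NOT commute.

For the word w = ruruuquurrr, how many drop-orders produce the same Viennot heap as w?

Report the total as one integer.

#0=r has no predecessor
#1=u has no predecessor
#2=r depends on [0:r]
#3=u depends on [1:u]
#4=u depends on [3:u]
#5=q depends on [2:r, 4:u]
#6=u depends on [5:q]
#7=u depends on [6:u]
#8=r depends on [5:q]
#9=r depends on [8:r]
#10=r depends on [9:r]
sources: [0:r, 1:u]
N(rest) = Σ N(rest − s) over sources s of rest; N(one piece) = 1:
  size 1 → [7]=1  [10]=1
  size 2 → [6,7]=1  [7,10]=2  [9,10]=1
  size 3 → [6,7,10]=3  [7,9,10]=3  [8,9,10]=1
  size 4 → [6,7,9,10]=6  [7,8,9,10]=4
  size 5 → [6,7,8,9,10]=10
  size 6 → [5,6,7,8,9,10]=10
  size 7 → [2,5,6,7,8,9,10]=10  [4,5,6,7,8,9,10]=10
  size 8 → [0,2,5,6,7,8,9,10]=10  [2,4,5,6,7,8,9,10]=20  [3,4,5,6,7,8,9,10]=10
  size 9 → [0,2,4,5,6,7,8,9,10]=30  [1,3,4,5,6,7,8,9,10]=10  [2,3,4,5,6,7,8,9,10]=30
  first=0(r) contributes 40
  first=1(u) contributes 60
|[w]| = 100

100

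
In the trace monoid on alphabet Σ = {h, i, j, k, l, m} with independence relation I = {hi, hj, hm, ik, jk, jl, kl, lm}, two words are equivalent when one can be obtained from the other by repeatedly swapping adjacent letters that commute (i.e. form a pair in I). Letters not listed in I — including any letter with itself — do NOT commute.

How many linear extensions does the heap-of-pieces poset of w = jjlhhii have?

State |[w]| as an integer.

drop 0:j onto floor
drop 1:j onto {0:j}
drop 2:l onto floor
drop 3:h onto {2:l}
drop 4:h onto {3:h}
drop 5:i onto {1:j, 2:l}
drop 6:i onto {5:i}
ground layer = {0:j, 2:l}
drop-orders for the pieces not yet dropped (sum over which currently-grounded one goes next):
  1 to go: {4} 1  {6} 1
  2 to go: {3,4} 1  {4,6} 2  {5,6} 1
  3 to go: {1,5,6} 1  {3,4,6} 3  {4,5,6} 3
  4 to go: {0,1,5,6} 1  {1,4,5,6} 4  {3,4,5,6} 6
  5 to go: {0,1,4,5,6} 5  {1,3,4,5,6} 10  {2,3,4,5,6} 6
  if 0:j drops first: 16 orders
  if 2:l drops first: 15 orders
heap linearizations: 31

31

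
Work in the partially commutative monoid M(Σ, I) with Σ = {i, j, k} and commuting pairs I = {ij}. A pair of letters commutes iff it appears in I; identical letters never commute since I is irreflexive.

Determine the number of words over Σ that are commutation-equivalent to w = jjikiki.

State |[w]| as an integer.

drop 0:j onto floor
drop 1:j onto {0:j}
drop 2:i onto floor
drop 3:k onto {1:j, 2:i}
drop 4:i onto {3:k}
drop 5:k onto {4:i}
drop 6:i onto {5:k}
ground layer = {0:j, 2:i}
drop-orders for the pieces not yet dropped (sum over which currently-grounded one goes next):
  1 to go: {6} 1
  2 to go: {5,6} 1
  3 to go: {4,5,6} 1
  4 to go: {3,4,5,6} 1
  5 to go: {1,3,4,5,6} 1  {2,3,4,5,6} 1
  if 0:j drops first: 2 orders
  if 2:i drops first: 1 orders
heap linearizations: 3

3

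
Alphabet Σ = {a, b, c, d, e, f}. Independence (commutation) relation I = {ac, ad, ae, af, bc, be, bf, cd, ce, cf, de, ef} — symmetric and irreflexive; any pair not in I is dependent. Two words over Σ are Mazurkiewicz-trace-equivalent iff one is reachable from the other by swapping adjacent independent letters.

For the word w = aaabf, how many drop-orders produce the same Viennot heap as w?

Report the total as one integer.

drop 0:a onto floor
drop 1:a onto {0:a}
drop 2:a onto {1:a}
drop 3:b onto {2:a}
drop 4:f onto floor
ground layer = {0:a, 4:f}
drop-orders for the pieces not yet dropped (sum over which currently-grounded one goes next):
  1 to go: {3} 1  {4} 1
  2 to go: {2,3} 1  {3,4} 2
  3 to go: {1,2,3} 1  {2,3,4} 3
  if 0:a drops first: 4 orders
  if 4:f drops first: 1 orders
heap linearizations: 5

5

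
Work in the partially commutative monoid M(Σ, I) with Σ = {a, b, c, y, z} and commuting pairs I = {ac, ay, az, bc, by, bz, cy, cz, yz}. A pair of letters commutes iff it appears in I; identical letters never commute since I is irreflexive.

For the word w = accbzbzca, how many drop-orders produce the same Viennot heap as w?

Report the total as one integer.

1260

0(a) covers ∅
1(c) covers ∅
2(c) covers 1:c
3(b) covers 0:a
4(z) covers ∅
5(b) covers 3:b
6(z) covers 4:z
7(c) covers 2:c
8(a) covers 5:b
floor of heap: 0:a, 1:c, 4:z
completions by unplaced set U, small U first (add the entries for U minus each lowest piece of U):
  |U|=1: {6}:1  {7}:1  {8}:1
  |U|=2: {2,7}:1  {4,6}:1  {5,8}:1  {6,7}:2  {6,8}:2  {7,8}:2
  |U|=3: {1,2,7}:1  {2,6,7}:3  {2,7,8}:3  {3,5,8}:1  {4,6,7}:3  {4,6,8}:3  {5,6,8}:3  {5,7,8}:3  {6,7,8}:6
  |U|=4: {0,3,5,8}:1  {1,2,6,7}:4  {1,2,7,8}:4  {2,4,6,7}:6  {2,5,7,8}:6  {2,6,7,8}:12  {3,5,6,8}:4  {3,5,7,8}:4  {4,5,6,8}:6  {4,6,7,8}:12  {5,6,7,8}:12
  |U|=5: {0,3,5,6,8}:5  {0,3,5,7,8}:5  {1,2,4,6,7}:10  {1,2,5,7,8}:10  {1,2,6,7,8}:20  {2,3,5,7,8}:10  {2,4,6,7,8}:30  {2,5,6,7,8}:30  {3,4,5,6,8}:10  {3,5,6,7,8}:20  {4,5,6,7,8}:30
  |U|=6: {0,2,3,5,7,8}:15  {0,3,4,5,6,8}:15  {0,3,5,6,7,8}:30  {1,2,3,5,7,8}:20  {1,2,4,6,7,8}:60  {1,2,5,6,7,8}:60  {2,3,5,6,7,8}:60  {2,4,5,6,7,8}:90  {3,4,5,6,7,8}:60
  |U|=7: {0,1,2,3,5,7,8}:35  {0,2,3,5,6,7,8}:105  {0,3,4,5,6,7,8}:105  {1,2,3,5,6,7,8}:140  {1,2,4,5,6,7,8}:210  {2,3,4,5,6,7,8}:210
  start at 0(a): 560
  start at 1(c): 420
  start at 4(z): 280
sum over floor = 1260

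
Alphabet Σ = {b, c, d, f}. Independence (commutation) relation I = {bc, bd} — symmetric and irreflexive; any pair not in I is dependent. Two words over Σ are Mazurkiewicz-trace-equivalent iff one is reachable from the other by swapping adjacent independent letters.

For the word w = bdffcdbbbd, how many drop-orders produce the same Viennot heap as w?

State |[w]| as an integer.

40

#0=b has no predecessor
#1=d has no predecessor
#2=f depends on [0:b, 1:d]
#3=f depends on [2:f]
#4=c depends on [3:f]
#5=d depends on [4:c]
#6=b depends on [3:f]
#7=b depends on [6:b]
#8=b depends on [7:b]
#9=d depends on [5:d]
sources: [0:b, 1:d]
N(rest) = Σ N(rest − s) over sources s of rest; N(one piece) = 1:
  size 1 → [8]=1  [9]=1
  size 2 → [5,9]=1  [7,8]=1  [8,9]=2
  size 3 → [4,5,9]=1  [5,8,9]=3  [6,7,8]=1  [7,8,9]=3
  size 4 → [4,5,8,9]=4  [5,7,8,9]=6  [6,7,8,9]=4
  size 5 → [4,5,7,8,9]=10  [5,6,7,8,9]=10
  size 6 → [4,5,6,7,8,9]=20
  size 7 → [3,4,5,6,7,8,9]=20
  size 8 → [2,3,4,5,6,7,8,9]=20
  first=0(b) contributes 20
  first=1(d) contributes 20
|[w]| = 40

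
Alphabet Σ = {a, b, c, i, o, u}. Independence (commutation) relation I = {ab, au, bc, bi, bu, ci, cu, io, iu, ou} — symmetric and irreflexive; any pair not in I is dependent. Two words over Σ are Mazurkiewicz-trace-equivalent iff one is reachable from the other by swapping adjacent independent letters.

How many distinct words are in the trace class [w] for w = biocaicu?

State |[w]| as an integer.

64

drop 0:b onto floor
drop 1:i onto floor
drop 2:o onto {0:b}
drop 3:c onto {2:o}
drop 4:a onto {1:i, 3:c}
drop 5:i onto {4:a}
drop 6:c onto {4:a}
drop 7:u onto floor
ground layer = {0:b, 1:i, 7:u}
drop-orders for the pieces not yet dropped (sum over which currently-grounded one goes next):
  1 to go: {5} 1  {6} 1  {7} 1
  2 to go: {5,6} 2  {5,7} 2  {6,7} 2
  3 to go: {4,5,6} 2  {5,6,7} 6
  4 to go: {1,4,5,6} 2  {3,4,5,6} 2  {4,5,6,7} 8
  5 to go: {1,3,4,5,6} 4  {1,4,5,6,7} 10  {2,3,4,5,6} 2  {3,4,5,6,7} 10
  6 to go: {0,2,3,4,5,6} 2  {1,2,3,4,5,6} 6  {1,3,4,5,6,7} 24  {2,3,4,5,6,7} 12
  if 0:b drops first: 42 orders
  if 1:i drops first: 14 orders
  if 7:u drops first: 8 orders
heap linearizations: 64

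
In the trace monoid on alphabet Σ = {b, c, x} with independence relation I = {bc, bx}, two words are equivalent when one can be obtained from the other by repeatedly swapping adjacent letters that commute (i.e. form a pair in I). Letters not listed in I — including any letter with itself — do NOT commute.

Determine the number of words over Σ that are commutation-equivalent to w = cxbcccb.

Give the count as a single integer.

#0=c has no predecessor
#1=x depends on [0:c]
#2=b has no predecessor
#3=c depends on [1:x]
#4=c depends on [3:c]
#5=c depends on [4:c]
#6=b depends on [2:b]
sources: [0:c, 2:b]
N(rest) = Σ N(rest − s) over sources s of rest; N(one piece) = 1:
  size 1 → [5]=1  [6]=1
  size 2 → [2,6]=1  [4,5]=1  [5,6]=2
  size 3 → [2,5,6]=3  [3,4,5]=1  [4,5,6]=3
  size 4 → [1,3,4,5]=1  [2,4,5,6]=6  [3,4,5,6]=4
  size 5 → [0,1,3,4,5]=1  [1,3,4,5,6]=5  [2,3,4,5,6]=10
  first=0(c) contributes 15
  first=2(b) contributes 6
|[w]| = 21

21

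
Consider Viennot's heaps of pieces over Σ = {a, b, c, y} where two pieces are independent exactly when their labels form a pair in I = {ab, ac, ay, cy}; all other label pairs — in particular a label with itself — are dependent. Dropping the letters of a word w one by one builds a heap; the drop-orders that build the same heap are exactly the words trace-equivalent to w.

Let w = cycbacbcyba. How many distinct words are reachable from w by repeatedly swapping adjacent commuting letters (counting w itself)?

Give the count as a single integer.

#0=c has no predecessor
#1=y has no predecessor
#2=c depends on [0:c]
#3=b depends on [1:y, 2:c]
#4=a has no predecessor
#5=c depends on [3:b]
#6=b depends on [5:c]
#7=c depends on [6:b]
#8=y depends on [6:b]
#9=b depends on [7:c, 8:y]
#10=a depends on [4:a]
sources: [0:c, 1:y, 4:a]
N(rest) = Σ N(rest − s) over sources s of rest; N(one piece) = 1:
  size 1 → [9]=1  [10]=1
  size 2 → [4,10]=1  [7,9]=1  [8,9]=1  [9,10]=2
  size 3 → [4,9,10]=3  [7,8,9]=2  [7,9,10]=3  [8,9,10]=3
  size 4 → [4,7,9,10]=6  [4,8,9,10]=6  [6,7,8,9]=2  [7,8,9,10]=8
  size 5 → [4,7,8,9,10]=20  [5,6,7,8,9]=2  [6,7,8,9,10]=10
  size 6 → [3,5,6,7,8,9]=2  [4,6,7,8,9,10]=30  [5,6,7,8,9,10]=12
  size 7 → [1,3,5,6,7,8,9]=2  [2,3,5,6,7,8,9]=2  [3,5,6,7,8,9,10]=14  [4,5,6,7,8,9,10]=42
  size 8 → [0,2,3,5,6,7,8,9]=2  [1,2,3,5,6,7,8,9]=4  [1,3,5,6,7,8,9,10]=16  [2,3,5,6,7,8,9,10]=16  [3,4,5,6,7,8,9,10]=56
  size 9 → [0,1,2,3,5,6,7,8,9]=6  [0,2,3,5,6,7,8,9,10]=18  [1,2,3,5,6,7,8,9,10]=36  [1,3,4,5,6,7,8,9,10]=72  [2,3,4,5,6,7,8,9,10]=72
  first=0(c) contributes 180
  first=1(y) contributes 90
  first=4(a) contributes 60
|[w]| = 330

330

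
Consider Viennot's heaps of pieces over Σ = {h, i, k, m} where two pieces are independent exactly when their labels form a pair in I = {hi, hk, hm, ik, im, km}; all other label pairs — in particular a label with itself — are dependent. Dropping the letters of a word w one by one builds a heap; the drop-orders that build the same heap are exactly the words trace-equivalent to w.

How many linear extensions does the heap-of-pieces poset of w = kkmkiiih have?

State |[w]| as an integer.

1120

#0=k has no predecessor
#1=k depends on [0:k]
#2=m has no predecessor
#3=k depends on [1:k]
#4=i has no predecessor
#5=i depends on [4:i]
#6=i depends on [5:i]
#7=h has no predecessor
sources: [0:k, 2:m, 4:i, 7:h]
N(rest) = Σ N(rest − s) over sources s of rest; N(one piece) = 1:
  size 1 → [2]=1  [3]=1  [6]=1  [7]=1
  size 2 → [1,3]=1  [2,3]=2  [2,6]=2  [2,7]=2  [3,6]=2  [3,7]=2  [5,6]=1  [6,7]=2
  size 3 → [0,1,3]=1  [1,2,3]=3  [1,3,6]=3  [1,3,7]=3  [2,3,6]=6  [2,3,7]=6  [2,5,6]=3  [2,6,7]=6  [3,5,6]=3  [3,6,7]=6  [4,5,6]=1  [5,6,7]=3
  size 4 → [0,1,2,3]=4  [0,1,3,6]=4  [0,1,3,7]=4  [1,2,3,6]=12  [1,2,3,7]=12  [1,3,5,6]=6  [1,3,6,7]=12  [2,3,5,6]=12  [2,3,6,7]=24  [2,4,5,6]=4  [2,5,6,7]=12  [3,4,5,6]=4  [3,5,6,7]=12  [4,5,6,7]=4
  size 5 → [0,1,2,3,6]=20  [0,1,2,3,7]=20  [0,1,3,5,6]=10  [0,1,3,6,7]=20  [1,2,3,5,6]=30  [1,2,3,6,7]=60  [1,3,4,5,6]=10  [1,3,5,6,7]=30  [2,3,4,5,6]=20  [2,3,5,6,7]=60  [2,4,5,6,7]=20  [3,4,5,6,7]=20
  size 6 → [0,1,2,3,5,6]=60  [0,1,2,3,6,7]=120  [0,1,3,4,5,6]=20  [0,1,3,5,6,7]=60  [1,2,3,4,5,6]=60  [1,2,3,5,6,7]=180  [1,3,4,5,6,7]=60  [2,3,4,5,6,7]=120
  first=0(k) contributes 420
  first=2(m) contributes 140
  first=4(i) contributes 420
  first=7(h) contributes 140
|[w]| = 1120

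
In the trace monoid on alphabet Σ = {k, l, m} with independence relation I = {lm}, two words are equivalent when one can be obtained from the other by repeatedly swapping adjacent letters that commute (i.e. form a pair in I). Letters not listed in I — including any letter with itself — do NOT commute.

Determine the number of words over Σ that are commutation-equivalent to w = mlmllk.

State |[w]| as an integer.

10

0(m) covers ∅
1(l) covers ∅
2(m) covers 0:m
3(l) covers 1:l
4(l) covers 3:l
5(k) covers 2:m, 4:l
floor of heap: 0:m, 1:l
completions by unplaced set U, small U first (add the entries for U minus each lowest piece of U):
  |U|=1: {5}:1
  |U|=2: {2,5}:1  {4,5}:1
  |U|=3: {0,2,5}:1  {2,4,5}:2  {3,4,5}:1
  |U|=4: {0,2,4,5}:3  {1,3,4,5}:1  {2,3,4,5}:3
  start at 0(m): 4
  start at 1(l): 6
sum over floor = 10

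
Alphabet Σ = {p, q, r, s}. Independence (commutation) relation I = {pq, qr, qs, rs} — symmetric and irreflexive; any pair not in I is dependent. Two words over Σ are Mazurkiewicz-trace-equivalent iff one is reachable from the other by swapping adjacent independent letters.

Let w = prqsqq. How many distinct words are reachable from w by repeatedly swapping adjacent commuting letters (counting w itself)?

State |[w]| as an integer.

#0=p has no predecessor
#1=r depends on [0:p]
#2=q has no predecessor
#3=s depends on [0:p]
#4=q depends on [2:q]
#5=q depends on [4:q]
sources: [0:p, 2:q]
N(rest) = Σ N(rest − s) over sources s of rest; N(one piece) = 1:
  size 1 → [1]=1  [3]=1  [5]=1
  size 2 → [1,3]=2  [1,5]=2  [3,5]=2  [4,5]=1
  size 3 → [0,1,3]=2  [1,3,5]=6  [1,4,5]=3  [2,4,5]=1  [3,4,5]=3
  size 4 → [0,1,3,5]=8  [1,2,4,5]=4  [1,3,4,5]=12  [2,3,4,5]=4
  first=0(p) contributes 20
  first=2(q) contributes 20
|[w]| = 40

40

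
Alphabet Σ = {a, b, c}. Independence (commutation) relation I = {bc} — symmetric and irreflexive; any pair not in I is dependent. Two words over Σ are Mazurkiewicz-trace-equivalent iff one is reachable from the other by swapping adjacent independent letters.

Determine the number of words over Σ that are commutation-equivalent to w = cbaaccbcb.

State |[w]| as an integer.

20

0(c) covers ∅
1(b) covers ∅
2(a) covers 0:c, 1:b
3(a) covers 2:a
4(c) covers 3:a
5(c) covers 4:c
6(b) covers 3:a
7(c) covers 5:c
8(b) covers 6:b
floor of heap: 0:c, 1:b
completions by unplaced set U, small U first (add the entries for U minus each lowest piece of U):
  |U|=1: {7}:1  {8}:1
  |U|=2: {5,7}:1  {6,8}:1  {7,8}:2
  |U|=3: {4,5,7}:1  {5,7,8}:3  {6,7,8}:3
  |U|=4: {4,5,7,8}:4  {5,6,7,8}:6
  |U|=5: {4,5,6,7,8}:10
  |U|=6: {3,4,5,6,7,8}:10
  |U|=7: {2,3,4,5,6,7,8}:10
  start at 0(c): 10
  start at 1(b): 10
sum over floor = 20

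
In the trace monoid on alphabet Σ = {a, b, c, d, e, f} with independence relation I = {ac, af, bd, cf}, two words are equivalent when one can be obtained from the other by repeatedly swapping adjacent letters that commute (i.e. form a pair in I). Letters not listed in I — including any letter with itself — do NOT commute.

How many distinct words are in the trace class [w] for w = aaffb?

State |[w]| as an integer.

6

piece 0:a — minimal
piece 1:a rests on {0:a}
piece 2:f — minimal
piece 3:f rests on {2:f}
piece 4:b rests on {1:a, 3:f}
minimal pieces: {0:a, 2:f}
ways to finish when only these pieces remain (= sum over removing one remaining piece with nothing left below it):
  1 left: {4}→1
  2 left: {1,4}→1  {3,4}→1
  3 left: {0,1,4}→1  {1,3,4}→2  {2,3,4}→1
  placing 0:a first → 3 extensions
  placing 2:f first → 3 extensions
total linear extensions = 6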